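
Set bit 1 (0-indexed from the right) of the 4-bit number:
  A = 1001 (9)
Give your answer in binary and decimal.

Mask = 1 << 1 = 0010
Bit 1 of A is 0, so OR-ing with the mask flips it to 1.
  1001
| 0010
------
  1011

Answer: 1011 (11)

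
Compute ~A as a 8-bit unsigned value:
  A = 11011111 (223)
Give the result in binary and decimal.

Flip each bit (0->1, 1->0):
  11011111
  00100000

Answer: 00100000 (32)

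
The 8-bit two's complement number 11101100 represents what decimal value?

MSB is 1, so the value is negative. Find the magnitude:
1. Invert bits:  00010011
2. Add 1:        00010100  = 20
3. Apply sign:   -20

Answer: -20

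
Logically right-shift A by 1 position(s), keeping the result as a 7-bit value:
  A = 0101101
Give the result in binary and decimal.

Logical shift right by 1: drop the bottom 1 bit(s), prepend 1 zero(s) on the left.
  0101101  ->  keep [010110], discard [1], prepend 0
= 0010110

Answer: 0010110 (22)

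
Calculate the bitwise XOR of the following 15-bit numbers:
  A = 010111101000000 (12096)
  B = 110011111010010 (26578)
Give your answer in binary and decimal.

Apply ^ to each column (1 where bits differ):
  010111101000000
^ 110011111010010
-----------------
  100100010010010

Answer: 100100010010010 (18578)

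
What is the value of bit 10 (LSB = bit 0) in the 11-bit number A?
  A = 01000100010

Bit 10 is the 11th from the right.
  01000100010
  ^
That bit is 0.

Answer: 0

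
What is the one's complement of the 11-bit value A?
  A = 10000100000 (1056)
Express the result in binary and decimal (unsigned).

Flip each bit (0->1, 1->0):
  10000100000
  01111011111

Answer: 01111011111 (991)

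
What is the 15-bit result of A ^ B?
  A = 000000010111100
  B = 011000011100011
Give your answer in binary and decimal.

Apply ^ to each column (1 where bits differ):
  000000010111100
^ 011000011100011
-----------------
  011000001011111

Answer: 011000001011111 (12383)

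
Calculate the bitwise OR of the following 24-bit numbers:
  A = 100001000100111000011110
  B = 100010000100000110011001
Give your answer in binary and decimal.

Apply | to each column (1 where either bit is 1):
  100001000100111000011110
| 100010000100000110011001
--------------------------
  100011000100111110011111

Answer: 100011000100111110011111 (9195423)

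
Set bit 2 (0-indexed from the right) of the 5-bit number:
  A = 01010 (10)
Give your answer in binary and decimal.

Mask = 1 << 2 = 00100
Bit 2 of A is 0, so OR-ing with the mask flips it to 1.
  01010
| 00100
-------
  01110

Answer: 01110 (14)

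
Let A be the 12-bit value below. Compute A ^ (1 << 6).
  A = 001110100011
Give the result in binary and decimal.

Mask = 1 << 6 = 000001000000
Bit 6 of A is 0; XOR with the mask flips it to 1.
  001110100011
^ 000001000000
--------------
  001111100011

Answer: 001111100011 (995)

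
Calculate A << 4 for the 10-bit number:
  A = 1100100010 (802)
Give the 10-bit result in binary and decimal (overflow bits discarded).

Shift left by 4: drop the top 4 bit(s), append 4 zero(s) on the right.
  1100100010  ->  discard [1100], keep [100010], append 0000
= 1000100000

Answer: 1000100000 (544)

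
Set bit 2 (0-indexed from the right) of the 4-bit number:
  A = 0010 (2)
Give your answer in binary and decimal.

Mask = 1 << 2 = 0100
Bit 2 of A is 0, so OR-ing with the mask flips it to 1.
  0010
| 0100
------
  0110

Answer: 0110 (6)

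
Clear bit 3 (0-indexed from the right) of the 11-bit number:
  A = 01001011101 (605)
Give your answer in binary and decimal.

Mask = ~(1 << 3) = 11111110111
Bit 3 of A is 1, so AND-ing with the mask clears it to 0.
  01001011101
& 11111110111
-------------
  01001010101

Answer: 01001010101 (597)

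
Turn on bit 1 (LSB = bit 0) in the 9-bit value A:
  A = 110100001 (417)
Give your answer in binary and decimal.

Mask = 1 << 1 = 000000010
Bit 1 of A is 0, so OR-ing with the mask flips it to 1.
  110100001
| 000000010
-----------
  110100011

Answer: 110100011 (419)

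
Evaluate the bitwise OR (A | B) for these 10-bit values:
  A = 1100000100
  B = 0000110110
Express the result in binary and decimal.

Apply | to each column (1 where either bit is 1):
  1100000100
| 0000110110
------------
  1100110110

Answer: 1100110110 (822)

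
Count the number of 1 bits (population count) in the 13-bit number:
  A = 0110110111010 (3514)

0110110111010
1-bits at positions (from bit 0 = LSB): 1, 3, 4, 5, 7, 8, 10, 11
Count = 8

Answer: 8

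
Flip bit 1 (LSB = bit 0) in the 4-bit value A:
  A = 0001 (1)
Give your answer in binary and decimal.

Mask = 1 << 1 = 0010
Bit 1 of A is 0; XOR with the mask flips it to 1.
  0001
^ 0010
------
  0011

Answer: 0011 (3)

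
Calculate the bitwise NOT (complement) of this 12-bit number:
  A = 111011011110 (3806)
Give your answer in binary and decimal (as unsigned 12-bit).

Flip each bit (0->1, 1->0):
  111011011110
  000100100001

Answer: 000100100001 (289)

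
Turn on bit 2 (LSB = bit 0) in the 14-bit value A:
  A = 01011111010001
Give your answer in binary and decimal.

Mask = 1 << 2 = 00000000000100
Bit 2 of A is 0, so OR-ing with the mask flips it to 1.
  01011111010001
| 00000000000100
----------------
  01011111010101

Answer: 01011111010101 (6101)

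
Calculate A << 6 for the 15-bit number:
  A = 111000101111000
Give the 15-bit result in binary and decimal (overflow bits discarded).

Shift left by 6: drop the top 6 bit(s), append 6 zero(s) on the right.
  111000101111000  ->  discard [111000], keep [101111000], append 000000
= 101111000000000

Answer: 101111000000000 (24064)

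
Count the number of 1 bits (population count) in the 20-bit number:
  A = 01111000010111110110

01111000010111110110
1-bits at positions (from bit 0 = LSB): 1, 2, 4, 5, 6, 7, 8, 10, 15, 16, 17, 18
Count = 12

Answer: 12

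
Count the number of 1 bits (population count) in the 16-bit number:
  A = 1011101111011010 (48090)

1011101111011010
1-bits at positions (from bit 0 = LSB): 1, 3, 4, 6, 7, 8, 9, 11, 12, 13, 15
Count = 11

Answer: 11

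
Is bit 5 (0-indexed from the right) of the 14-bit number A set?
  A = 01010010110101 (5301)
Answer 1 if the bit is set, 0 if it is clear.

Bit 5 is the 6th from the right.
  01010010110101
          ^
That bit is 1.

Answer: 1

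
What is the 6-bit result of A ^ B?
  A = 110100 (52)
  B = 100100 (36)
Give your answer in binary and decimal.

Apply ^ to each column (1 where bits differ):
  110100
^ 100100
--------
  010000

Answer: 010000 (16)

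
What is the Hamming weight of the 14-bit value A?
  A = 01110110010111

01110110010111
1-bits at positions (from bit 0 = LSB): 0, 1, 2, 4, 7, 8, 10, 11, 12
Count = 9

Answer: 9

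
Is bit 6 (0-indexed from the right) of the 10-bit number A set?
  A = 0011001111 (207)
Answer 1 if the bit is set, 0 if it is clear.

Bit 6 is the 7th from the right.
  0011001111
     ^
That bit is 1.

Answer: 1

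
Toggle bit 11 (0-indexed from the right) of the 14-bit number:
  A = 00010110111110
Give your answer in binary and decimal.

Mask = 1 << 11 = 00100000000000
Bit 11 of A is 0; XOR with the mask flips it to 1.
  00010110111110
^ 00100000000000
----------------
  00110110111110

Answer: 00110110111110 (3518)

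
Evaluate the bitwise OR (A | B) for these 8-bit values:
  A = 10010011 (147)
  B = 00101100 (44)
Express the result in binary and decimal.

Apply | to each column (1 where either bit is 1):
  10010011
| 00101100
----------
  10111111

Answer: 10111111 (191)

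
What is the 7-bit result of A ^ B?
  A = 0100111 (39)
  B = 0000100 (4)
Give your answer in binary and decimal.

Apply ^ to each column (1 where bits differ):
  0100111
^ 0000100
---------
  0100011

Answer: 0100011 (35)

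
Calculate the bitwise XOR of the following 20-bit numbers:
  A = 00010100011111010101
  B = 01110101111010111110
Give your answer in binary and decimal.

Apply ^ to each column (1 where bits differ):
  00010100011111010101
^ 01110101111010111110
----------------------
  01100001100101101011

Answer: 01100001100101101011 (399723)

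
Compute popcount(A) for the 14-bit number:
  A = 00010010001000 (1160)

00010010001000
1-bits at positions (from bit 0 = LSB): 3, 7, 10
Count = 3

Answer: 3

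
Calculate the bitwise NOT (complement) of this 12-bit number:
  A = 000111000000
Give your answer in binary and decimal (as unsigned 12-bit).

Flip each bit (0->1, 1->0):
  000111000000
  111000111111

Answer: 111000111111 (3647)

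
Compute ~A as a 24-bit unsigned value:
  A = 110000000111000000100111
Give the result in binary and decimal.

Flip each bit (0->1, 1->0):
  110000000111000000100111
  001111111000111111011000

Answer: 001111111000111111011000 (4165592)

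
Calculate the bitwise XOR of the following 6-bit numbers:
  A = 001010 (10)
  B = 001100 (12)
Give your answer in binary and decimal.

Apply ^ to each column (1 where bits differ):
  001010
^ 001100
--------
  000110

Answer: 000110 (6)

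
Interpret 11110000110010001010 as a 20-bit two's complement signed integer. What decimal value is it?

MSB is 1, so the value is negative. Find the magnitude:
1. Invert bits:  00001111001101110101
2. Add 1:        00001111001101110110  = 62326
3. Apply sign:   -62326

Answer: -62326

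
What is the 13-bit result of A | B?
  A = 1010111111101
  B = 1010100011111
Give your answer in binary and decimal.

Apply | to each column (1 where either bit is 1):
  1010111111101
| 1010100011111
---------------
  1010111111111

Answer: 1010111111111 (5631)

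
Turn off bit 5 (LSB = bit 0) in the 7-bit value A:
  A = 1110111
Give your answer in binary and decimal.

Mask = ~(1 << 5) = 1011111
Bit 5 of A is 1, so AND-ing with the mask clears it to 0.
  1110111
& 1011111
---------
  1010111

Answer: 1010111 (87)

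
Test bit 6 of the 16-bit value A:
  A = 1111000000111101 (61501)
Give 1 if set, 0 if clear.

Bit 6 is the 7th from the right.
  1111000000111101
           ^
That bit is 0.

Answer: 0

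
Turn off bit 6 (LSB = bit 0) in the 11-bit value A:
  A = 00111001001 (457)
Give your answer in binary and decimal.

Mask = ~(1 << 6) = 11110111111
Bit 6 of A is 1, so AND-ing with the mask clears it to 0.
  00111001001
& 11110111111
-------------
  00110001001

Answer: 00110001001 (393)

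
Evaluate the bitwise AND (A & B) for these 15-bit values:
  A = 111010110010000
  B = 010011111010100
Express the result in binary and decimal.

Apply & to each column (1 only where both bits are 1):
  111010110010000
& 010011111010100
-----------------
  010010110010000

Answer: 010010110010000 (9616)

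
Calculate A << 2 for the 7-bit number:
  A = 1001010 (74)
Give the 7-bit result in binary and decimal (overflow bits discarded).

Shift left by 2: drop the top 2 bit(s), append 2 zero(s) on the right.
  1001010  ->  discard [10], keep [01010], append 00
= 0101000

Answer: 0101000 (40)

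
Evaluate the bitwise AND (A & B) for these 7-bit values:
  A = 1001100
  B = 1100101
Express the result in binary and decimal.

Apply & to each column (1 only where both bits are 1):
  1001100
& 1100101
---------
  1000100

Answer: 1000100 (68)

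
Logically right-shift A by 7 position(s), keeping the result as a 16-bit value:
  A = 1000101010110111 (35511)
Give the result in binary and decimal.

Logical shift right by 7: drop the bottom 7 bit(s), prepend 7 zero(s) on the left.
  1000101010110111  ->  keep [100010101], discard [0110111], prepend 0000000
= 0000000100010101

Answer: 0000000100010101 (277)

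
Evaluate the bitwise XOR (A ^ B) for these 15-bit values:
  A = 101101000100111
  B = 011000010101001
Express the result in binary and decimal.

Apply ^ to each column (1 where bits differ):
  101101000100111
^ 011000010101001
-----------------
  110101010001110

Answer: 110101010001110 (27278)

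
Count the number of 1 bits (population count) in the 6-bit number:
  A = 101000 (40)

101000
1-bits at positions (from bit 0 = LSB): 3, 5
Count = 2

Answer: 2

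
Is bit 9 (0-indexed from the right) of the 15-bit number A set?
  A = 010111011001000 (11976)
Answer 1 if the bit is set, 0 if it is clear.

Bit 9 is the 10th from the right.
  010111011001000
       ^
That bit is 1.

Answer: 1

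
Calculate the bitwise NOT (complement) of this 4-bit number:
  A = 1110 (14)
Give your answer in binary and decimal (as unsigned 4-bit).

Flip each bit (0->1, 1->0):
  1110
  0001

Answer: 0001 (1)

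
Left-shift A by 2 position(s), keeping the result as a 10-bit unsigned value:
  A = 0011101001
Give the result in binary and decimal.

Shift left by 2: drop the top 2 bit(s), append 2 zero(s) on the right.
  0011101001  ->  discard [00], keep [11101001], append 00
= 1110100100

Answer: 1110100100 (932)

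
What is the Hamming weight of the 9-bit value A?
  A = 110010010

110010010
1-bits at positions (from bit 0 = LSB): 1, 4, 7, 8
Count = 4

Answer: 4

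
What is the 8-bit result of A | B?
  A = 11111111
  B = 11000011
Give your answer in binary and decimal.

Apply | to each column (1 where either bit is 1):
  11111111
| 11000011
----------
  11111111

Answer: 11111111 (255)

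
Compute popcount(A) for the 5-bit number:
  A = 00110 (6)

00110
1-bits at positions (from bit 0 = LSB): 1, 2
Count = 2

Answer: 2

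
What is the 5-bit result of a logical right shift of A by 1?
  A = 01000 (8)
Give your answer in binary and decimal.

Logical shift right by 1: drop the bottom 1 bit(s), prepend 1 zero(s) on the left.
  01000  ->  keep [0100], discard [0], prepend 0
= 00100

Answer: 00100 (4)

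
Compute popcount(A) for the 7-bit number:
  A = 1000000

1000000
1-bits at positions (from bit 0 = LSB): 6
Count = 1

Answer: 1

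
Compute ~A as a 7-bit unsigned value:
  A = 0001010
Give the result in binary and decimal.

Flip each bit (0->1, 1->0):
  0001010
  1110101

Answer: 1110101 (117)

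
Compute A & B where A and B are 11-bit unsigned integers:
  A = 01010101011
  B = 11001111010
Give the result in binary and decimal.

Apply & to each column (1 only where both bits are 1):
  01010101011
& 11001111010
-------------
  01000101010

Answer: 01000101010 (554)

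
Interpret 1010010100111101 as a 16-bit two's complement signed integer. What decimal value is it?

MSB is 1, so the value is negative. Find the magnitude:
1. Invert bits:  0101101011000010
2. Add 1:        0101101011000011  = 23235
3. Apply sign:   -23235

Answer: -23235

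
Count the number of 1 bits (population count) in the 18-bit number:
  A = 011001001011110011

011001001011110011
1-bits at positions (from bit 0 = LSB): 0, 1, 4, 5, 6, 7, 9, 12, 15, 16
Count = 10

Answer: 10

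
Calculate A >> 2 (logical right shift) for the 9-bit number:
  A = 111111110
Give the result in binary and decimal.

Logical shift right by 2: drop the bottom 2 bit(s), prepend 2 zero(s) on the left.
  111111110  ->  keep [1111111], discard [10], prepend 00
= 001111111

Answer: 001111111 (127)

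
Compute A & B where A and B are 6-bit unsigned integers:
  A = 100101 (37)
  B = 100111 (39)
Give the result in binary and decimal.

Apply & to each column (1 only where both bits are 1):
  100101
& 100111
--------
  100101

Answer: 100101 (37)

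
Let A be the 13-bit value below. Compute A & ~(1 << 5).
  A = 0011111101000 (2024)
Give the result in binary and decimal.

Mask = ~(1 << 5) = 1111111011111
Bit 5 of A is 1, so AND-ing with the mask clears it to 0.
  0011111101000
& 1111111011111
---------------
  0011111001000

Answer: 0011111001000 (1992)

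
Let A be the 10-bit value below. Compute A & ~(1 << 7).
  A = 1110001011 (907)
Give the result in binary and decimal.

Mask = ~(1 << 7) = 1101111111
Bit 7 of A is 1, so AND-ing with the mask clears it to 0.
  1110001011
& 1101111111
------------
  1100001011

Answer: 1100001011 (779)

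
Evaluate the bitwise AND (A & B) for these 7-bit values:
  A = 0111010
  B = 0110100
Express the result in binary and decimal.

Apply & to each column (1 only where both bits are 1):
  0111010
& 0110100
---------
  0110000

Answer: 0110000 (48)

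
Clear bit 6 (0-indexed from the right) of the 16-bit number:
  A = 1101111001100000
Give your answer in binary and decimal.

Mask = ~(1 << 6) = 1111111110111111
Bit 6 of A is 1, so AND-ing with the mask clears it to 0.
  1101111001100000
& 1111111110111111
------------------
  1101111000100000

Answer: 1101111000100000 (56864)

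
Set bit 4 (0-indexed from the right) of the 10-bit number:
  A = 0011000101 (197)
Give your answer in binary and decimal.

Mask = 1 << 4 = 0000010000
Bit 4 of A is 0, so OR-ing with the mask flips it to 1.
  0011000101
| 0000010000
------------
  0011010101

Answer: 0011010101 (213)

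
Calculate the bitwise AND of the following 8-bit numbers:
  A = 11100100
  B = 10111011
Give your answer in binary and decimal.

Apply & to each column (1 only where both bits are 1):
  11100100
& 10111011
----------
  10100000

Answer: 10100000 (160)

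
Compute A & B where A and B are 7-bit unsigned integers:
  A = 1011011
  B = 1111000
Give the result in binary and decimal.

Apply & to each column (1 only where both bits are 1):
  1011011
& 1111000
---------
  1011000

Answer: 1011000 (88)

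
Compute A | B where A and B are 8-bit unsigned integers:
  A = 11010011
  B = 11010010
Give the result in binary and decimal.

Apply | to each column (1 where either bit is 1):
  11010011
| 11010010
----------
  11010011

Answer: 11010011 (211)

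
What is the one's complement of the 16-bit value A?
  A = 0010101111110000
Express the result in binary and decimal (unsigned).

Flip each bit (0->1, 1->0):
  0010101111110000
  1101010000001111

Answer: 1101010000001111 (54287)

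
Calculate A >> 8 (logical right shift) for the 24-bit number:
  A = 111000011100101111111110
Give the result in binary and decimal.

Logical shift right by 8: drop the bottom 8 bit(s), prepend 8 zero(s) on the left.
  111000011100101111111110  ->  keep [1110000111001011], discard [11111110], prepend 00000000
= 000000001110000111001011

Answer: 000000001110000111001011 (57803)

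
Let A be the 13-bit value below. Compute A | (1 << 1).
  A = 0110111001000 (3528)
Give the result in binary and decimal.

Mask = 1 << 1 = 0000000000010
Bit 1 of A is 0, so OR-ing with the mask flips it to 1.
  0110111001000
| 0000000000010
---------------
  0110111001010

Answer: 0110111001010 (3530)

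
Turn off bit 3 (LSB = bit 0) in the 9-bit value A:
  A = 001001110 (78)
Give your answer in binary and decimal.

Mask = ~(1 << 3) = 111110111
Bit 3 of A is 1, so AND-ing with the mask clears it to 0.
  001001110
& 111110111
-----------
  001000110

Answer: 001000110 (70)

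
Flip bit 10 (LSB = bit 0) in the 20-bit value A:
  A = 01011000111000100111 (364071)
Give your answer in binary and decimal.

Mask = 1 << 10 = 00000000010000000000
Bit 10 of A is 1; XOR with the mask flips it to 0.
  01011000111000100111
^ 00000000010000000000
----------------------
  01011000101000100111

Answer: 01011000101000100111 (363047)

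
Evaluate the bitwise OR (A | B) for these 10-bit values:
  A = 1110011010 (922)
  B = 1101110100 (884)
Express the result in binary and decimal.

Apply | to each column (1 where either bit is 1):
  1110011010
| 1101110100
------------
  1111111110

Answer: 1111111110 (1022)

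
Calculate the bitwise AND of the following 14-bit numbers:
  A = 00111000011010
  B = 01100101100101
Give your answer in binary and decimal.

Apply & to each column (1 only where both bits are 1):
  00111000011010
& 01100101100101
----------------
  00100000000000

Answer: 00100000000000 (2048)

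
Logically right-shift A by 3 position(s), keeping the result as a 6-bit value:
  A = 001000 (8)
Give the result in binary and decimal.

Logical shift right by 3: drop the bottom 3 bit(s), prepend 3 zero(s) on the left.
  001000  ->  keep [001], discard [000], prepend 000
= 000001

Answer: 000001 (1)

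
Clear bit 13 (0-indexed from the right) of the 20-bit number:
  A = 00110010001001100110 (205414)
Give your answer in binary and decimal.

Mask = ~(1 << 13) = 11111101111111111111
Bit 13 of A is 1, so AND-ing with the mask clears it to 0.
  00110010001001100110
& 11111101111111111111
----------------------
  00110000001001100110

Answer: 00110000001001100110 (197222)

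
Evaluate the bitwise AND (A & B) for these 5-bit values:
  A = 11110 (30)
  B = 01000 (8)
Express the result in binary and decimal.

Apply & to each column (1 only where both bits are 1):
  11110
& 01000
-------
  01000

Answer: 01000 (8)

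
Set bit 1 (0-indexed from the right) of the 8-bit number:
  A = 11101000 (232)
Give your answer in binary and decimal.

Mask = 1 << 1 = 00000010
Bit 1 of A is 0, so OR-ing with the mask flips it to 1.
  11101000
| 00000010
----------
  11101010

Answer: 11101010 (234)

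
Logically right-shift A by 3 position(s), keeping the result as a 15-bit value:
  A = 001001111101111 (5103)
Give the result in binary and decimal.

Logical shift right by 3: drop the bottom 3 bit(s), prepend 3 zero(s) on the left.
  001001111101111  ->  keep [001001111101], discard [111], prepend 000
= 000001001111101

Answer: 000001001111101 (637)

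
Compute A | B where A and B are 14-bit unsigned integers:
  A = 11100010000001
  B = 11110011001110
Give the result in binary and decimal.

Apply | to each column (1 where either bit is 1):
  11100010000001
| 11110011001110
----------------
  11110011001111

Answer: 11110011001111 (15567)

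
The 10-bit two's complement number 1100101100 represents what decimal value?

MSB is 1, so the value is negative. Find the magnitude:
1. Invert bits:  0011010011
2. Add 1:        0011010100  = 212
3. Apply sign:   -212

Answer: -212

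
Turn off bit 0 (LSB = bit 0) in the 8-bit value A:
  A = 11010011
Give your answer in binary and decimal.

Mask = ~(1 << 0) = 11111110
Bit 0 of A is 1, so AND-ing with the mask clears it to 0.
  11010011
& 11111110
----------
  11010010

Answer: 11010010 (210)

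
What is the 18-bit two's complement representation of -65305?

1. Binary of +65305:  001111111100011001
2. Invert bits:     110000000011100110
3. Add 1:           110000000011100111

Answer: 110000000011100111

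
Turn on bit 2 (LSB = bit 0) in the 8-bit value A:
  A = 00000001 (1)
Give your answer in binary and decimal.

Mask = 1 << 2 = 00000100
Bit 2 of A is 0, so OR-ing with the mask flips it to 1.
  00000001
| 00000100
----------
  00000101

Answer: 00000101 (5)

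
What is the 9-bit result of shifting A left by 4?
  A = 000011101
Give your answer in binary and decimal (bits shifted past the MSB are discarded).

Shift left by 4: drop the top 4 bit(s), append 4 zero(s) on the right.
  000011101  ->  discard [0000], keep [11101], append 0000
= 111010000

Answer: 111010000 (464)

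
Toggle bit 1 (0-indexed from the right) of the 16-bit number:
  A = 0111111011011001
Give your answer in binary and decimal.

Mask = 1 << 1 = 0000000000000010
Bit 1 of A is 0; XOR with the mask flips it to 1.
  0111111011011001
^ 0000000000000010
------------------
  0111111011011011

Answer: 0111111011011011 (32475)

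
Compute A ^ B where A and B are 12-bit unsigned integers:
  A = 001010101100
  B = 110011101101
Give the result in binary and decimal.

Apply ^ to each column (1 where bits differ):
  001010101100
^ 110011101101
--------------
  111001000001

Answer: 111001000001 (3649)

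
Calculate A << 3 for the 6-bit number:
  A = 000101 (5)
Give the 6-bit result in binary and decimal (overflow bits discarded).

Shift left by 3: drop the top 3 bit(s), append 3 zero(s) on the right.
  000101  ->  discard [000], keep [101], append 000
= 101000

Answer: 101000 (40)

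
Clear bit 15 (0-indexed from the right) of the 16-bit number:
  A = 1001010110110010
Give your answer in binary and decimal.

Mask = ~(1 << 15) = 0111111111111111
Bit 15 of A is 1, so AND-ing with the mask clears it to 0.
  1001010110110010
& 0111111111111111
------------------
  0001010110110010

Answer: 0001010110110010 (5554)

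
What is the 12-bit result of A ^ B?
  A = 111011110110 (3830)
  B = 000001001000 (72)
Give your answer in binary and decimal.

Apply ^ to each column (1 where bits differ):
  111011110110
^ 000001001000
--------------
  111010111110

Answer: 111010111110 (3774)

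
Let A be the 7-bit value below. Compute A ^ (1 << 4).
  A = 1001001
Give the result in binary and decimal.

Mask = 1 << 4 = 0010000
Bit 4 of A is 0; XOR with the mask flips it to 1.
  1001001
^ 0010000
---------
  1011001

Answer: 1011001 (89)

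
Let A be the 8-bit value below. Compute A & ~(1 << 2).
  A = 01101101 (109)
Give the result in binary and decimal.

Mask = ~(1 << 2) = 11111011
Bit 2 of A is 1, so AND-ing with the mask clears it to 0.
  01101101
& 11111011
----------
  01101001

Answer: 01101001 (105)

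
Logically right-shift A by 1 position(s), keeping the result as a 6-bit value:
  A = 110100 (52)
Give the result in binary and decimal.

Logical shift right by 1: drop the bottom 1 bit(s), prepend 1 zero(s) on the left.
  110100  ->  keep [11010], discard [0], prepend 0
= 011010

Answer: 011010 (26)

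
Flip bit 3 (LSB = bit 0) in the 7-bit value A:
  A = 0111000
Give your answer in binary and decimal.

Mask = 1 << 3 = 0001000
Bit 3 of A is 1; XOR with the mask flips it to 0.
  0111000
^ 0001000
---------
  0110000

Answer: 0110000 (48)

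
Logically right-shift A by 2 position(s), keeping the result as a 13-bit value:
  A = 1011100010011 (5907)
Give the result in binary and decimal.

Logical shift right by 2: drop the bottom 2 bit(s), prepend 2 zero(s) on the left.
  1011100010011  ->  keep [10111000100], discard [11], prepend 00
= 0010111000100

Answer: 0010111000100 (1476)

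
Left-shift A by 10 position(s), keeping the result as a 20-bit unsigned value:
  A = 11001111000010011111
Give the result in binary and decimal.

Shift left by 10: drop the top 10 bit(s), append 10 zero(s) on the right.
  11001111000010011111  ->  discard [1100111100], keep [0010011111], append 0000000000
= 00100111110000000000

Answer: 00100111110000000000 (162816)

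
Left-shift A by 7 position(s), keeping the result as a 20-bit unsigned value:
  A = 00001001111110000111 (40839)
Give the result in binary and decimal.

Shift left by 7: drop the top 7 bit(s), append 7 zero(s) on the right.
  00001001111110000111  ->  discard [0000100], keep [1111110000111], append 0000000
= 11111100001110000000

Answer: 11111100001110000000 (1033088)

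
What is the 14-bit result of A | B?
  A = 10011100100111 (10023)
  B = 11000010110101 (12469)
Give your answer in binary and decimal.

Apply | to each column (1 where either bit is 1):
  10011100100111
| 11000010110101
----------------
  11011110110111

Answer: 11011110110111 (14263)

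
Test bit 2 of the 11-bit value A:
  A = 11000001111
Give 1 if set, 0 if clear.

Bit 2 is the 3rd from the right.
  11000001111
          ^
That bit is 1.

Answer: 1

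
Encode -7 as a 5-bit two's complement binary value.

1. Binary of +7:  00111
2. Invert bits:     11000
3. Add 1:           11001

Answer: 11001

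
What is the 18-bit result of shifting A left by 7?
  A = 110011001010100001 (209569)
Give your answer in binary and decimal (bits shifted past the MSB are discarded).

Shift left by 7: drop the top 7 bit(s), append 7 zero(s) on the right.
  110011001010100001  ->  discard [1100110], keep [01010100001], append 0000000
= 010101000010000000

Answer: 010101000010000000 (86144)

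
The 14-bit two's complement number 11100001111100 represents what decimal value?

MSB is 1, so the value is negative. Find the magnitude:
1. Invert bits:  00011110000011
2. Add 1:        00011110000100  = 1924
3. Apply sign:   -1924

Answer: -1924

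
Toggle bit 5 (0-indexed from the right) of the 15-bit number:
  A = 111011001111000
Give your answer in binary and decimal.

Mask = 1 << 5 = 000000000100000
Bit 5 of A is 1; XOR with the mask flips it to 0.
  111011001111000
^ 000000000100000
-----------------
  111011001011000

Answer: 111011001011000 (30296)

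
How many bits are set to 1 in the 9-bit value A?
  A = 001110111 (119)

001110111
1-bits at positions (from bit 0 = LSB): 0, 1, 2, 4, 5, 6
Count = 6

Answer: 6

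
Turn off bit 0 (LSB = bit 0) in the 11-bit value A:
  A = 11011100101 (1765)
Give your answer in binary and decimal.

Mask = ~(1 << 0) = 11111111110
Bit 0 of A is 1, so AND-ing with the mask clears it to 0.
  11011100101
& 11111111110
-------------
  11011100100

Answer: 11011100100 (1764)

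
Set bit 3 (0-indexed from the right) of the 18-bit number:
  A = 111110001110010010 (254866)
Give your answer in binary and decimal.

Mask = 1 << 3 = 000000000000001000
Bit 3 of A is 0, so OR-ing with the mask flips it to 1.
  111110001110010010
| 000000000000001000
--------------------
  111110001110011010

Answer: 111110001110011010 (254874)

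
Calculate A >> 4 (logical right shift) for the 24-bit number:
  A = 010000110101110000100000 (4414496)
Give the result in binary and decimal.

Logical shift right by 4: drop the bottom 4 bit(s), prepend 4 zero(s) on the left.
  010000110101110000100000  ->  keep [01000011010111000010], discard [0000], prepend 0000
= 000001000011010111000010

Answer: 000001000011010111000010 (275906)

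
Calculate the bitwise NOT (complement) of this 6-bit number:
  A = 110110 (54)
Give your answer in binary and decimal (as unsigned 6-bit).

Flip each bit (0->1, 1->0):
  110110
  001001

Answer: 001001 (9)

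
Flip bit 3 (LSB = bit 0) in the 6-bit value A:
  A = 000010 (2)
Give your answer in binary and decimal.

Mask = 1 << 3 = 001000
Bit 3 of A is 0; XOR with the mask flips it to 1.
  000010
^ 001000
--------
  001010

Answer: 001010 (10)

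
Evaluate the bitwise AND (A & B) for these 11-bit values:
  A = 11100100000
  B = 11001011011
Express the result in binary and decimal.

Apply & to each column (1 only where both bits are 1):
  11100100000
& 11001011011
-------------
  11000000000

Answer: 11000000000 (1536)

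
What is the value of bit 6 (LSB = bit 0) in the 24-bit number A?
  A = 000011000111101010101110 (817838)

Bit 6 is the 7th from the right.
  000011000111101010101110
                   ^
That bit is 0.

Answer: 0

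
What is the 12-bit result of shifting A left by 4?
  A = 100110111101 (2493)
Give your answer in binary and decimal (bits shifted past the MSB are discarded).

Shift left by 4: drop the top 4 bit(s), append 4 zero(s) on the right.
  100110111101  ->  discard [1001], keep [10111101], append 0000
= 101111010000

Answer: 101111010000 (3024)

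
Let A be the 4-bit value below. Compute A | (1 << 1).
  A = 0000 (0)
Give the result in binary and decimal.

Mask = 1 << 1 = 0010
Bit 1 of A is 0, so OR-ing with the mask flips it to 1.
  0000
| 0010
------
  0010

Answer: 0010 (2)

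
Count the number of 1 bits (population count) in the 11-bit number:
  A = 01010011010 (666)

01010011010
1-bits at positions (from bit 0 = LSB): 1, 3, 4, 7, 9
Count = 5

Answer: 5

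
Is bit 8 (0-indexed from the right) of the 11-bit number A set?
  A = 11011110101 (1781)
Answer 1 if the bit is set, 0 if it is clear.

Bit 8 is the 9th from the right.
  11011110101
    ^
That bit is 0.

Answer: 0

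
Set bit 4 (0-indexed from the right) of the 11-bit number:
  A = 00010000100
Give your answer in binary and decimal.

Mask = 1 << 4 = 00000010000
Bit 4 of A is 0, so OR-ing with the mask flips it to 1.
  00010000100
| 00000010000
-------------
  00010010100

Answer: 00010010100 (148)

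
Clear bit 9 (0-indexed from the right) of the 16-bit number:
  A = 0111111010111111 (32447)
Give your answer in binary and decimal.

Mask = ~(1 << 9) = 1111110111111111
Bit 9 of A is 1, so AND-ing with the mask clears it to 0.
  0111111010111111
& 1111110111111111
------------------
  0111110010111111

Answer: 0111110010111111 (31935)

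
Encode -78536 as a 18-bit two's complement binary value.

1. Binary of +78536:  010011001011001000
2. Invert bits:     101100110100110111
3. Add 1:           101100110100111000

Answer: 101100110100111000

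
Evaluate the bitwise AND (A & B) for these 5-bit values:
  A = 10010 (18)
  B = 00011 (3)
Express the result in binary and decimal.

Apply & to each column (1 only where both bits are 1):
  10010
& 00011
-------
  00010

Answer: 00010 (2)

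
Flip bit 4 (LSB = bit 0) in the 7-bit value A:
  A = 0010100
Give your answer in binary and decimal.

Mask = 1 << 4 = 0010000
Bit 4 of A is 1; XOR with the mask flips it to 0.
  0010100
^ 0010000
---------
  0000100

Answer: 0000100 (4)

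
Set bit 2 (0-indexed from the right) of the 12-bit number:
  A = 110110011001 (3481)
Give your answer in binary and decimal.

Mask = 1 << 2 = 000000000100
Bit 2 of A is 0, so OR-ing with the mask flips it to 1.
  110110011001
| 000000000100
--------------
  110110011101

Answer: 110110011101 (3485)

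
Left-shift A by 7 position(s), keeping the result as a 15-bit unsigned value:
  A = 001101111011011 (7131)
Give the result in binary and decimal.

Shift left by 7: drop the top 7 bit(s), append 7 zero(s) on the right.
  001101111011011  ->  discard [0011011], keep [11011011], append 0000000
= 110110110000000

Answer: 110110110000000 (28032)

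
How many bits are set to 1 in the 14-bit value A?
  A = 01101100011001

01101100011001
1-bits at positions (from bit 0 = LSB): 0, 3, 4, 8, 9, 11, 12
Count = 7

Answer: 7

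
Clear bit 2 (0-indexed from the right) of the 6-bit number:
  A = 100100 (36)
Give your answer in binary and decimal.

Mask = ~(1 << 2) = 111011
Bit 2 of A is 1, so AND-ing with the mask clears it to 0.
  100100
& 111011
--------
  100000

Answer: 100000 (32)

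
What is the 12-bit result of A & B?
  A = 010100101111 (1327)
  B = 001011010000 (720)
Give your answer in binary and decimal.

Apply & to each column (1 only where both bits are 1):
  010100101111
& 001011010000
--------------
  000000000000

Answer: 000000000000 (0)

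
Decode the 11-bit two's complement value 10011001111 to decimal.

MSB is 1, so the value is negative. Find the magnitude:
1. Invert bits:  01100110000
2. Add 1:        01100110001  = 817
3. Apply sign:   -817

Answer: -817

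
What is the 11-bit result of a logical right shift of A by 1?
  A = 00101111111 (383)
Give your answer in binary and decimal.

Logical shift right by 1: drop the bottom 1 bit(s), prepend 1 zero(s) on the left.
  00101111111  ->  keep [0010111111], discard [1], prepend 0
= 00010111111

Answer: 00010111111 (191)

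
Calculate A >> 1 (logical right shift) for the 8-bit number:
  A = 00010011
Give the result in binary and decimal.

Logical shift right by 1: drop the bottom 1 bit(s), prepend 1 zero(s) on the left.
  00010011  ->  keep [0001001], discard [1], prepend 0
= 00001001

Answer: 00001001 (9)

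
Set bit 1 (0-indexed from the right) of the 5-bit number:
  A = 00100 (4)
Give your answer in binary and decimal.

Mask = 1 << 1 = 00010
Bit 1 of A is 0, so OR-ing with the mask flips it to 1.
  00100
| 00010
-------
  00110

Answer: 00110 (6)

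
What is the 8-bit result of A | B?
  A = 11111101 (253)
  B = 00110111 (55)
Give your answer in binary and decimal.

Apply | to each column (1 where either bit is 1):
  11111101
| 00110111
----------
  11111111

Answer: 11111111 (255)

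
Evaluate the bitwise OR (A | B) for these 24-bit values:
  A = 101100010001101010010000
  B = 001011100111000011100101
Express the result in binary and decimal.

Apply | to each column (1 where either bit is 1):
  101100010001101010010000
| 001011100111000011100101
--------------------------
  101111110111101011110101

Answer: 101111110111101011110101 (12548853)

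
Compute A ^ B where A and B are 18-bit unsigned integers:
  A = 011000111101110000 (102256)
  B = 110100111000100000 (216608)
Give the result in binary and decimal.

Apply ^ to each column (1 where bits differ):
  011000111101110000
^ 110100111000100000
--------------------
  101100000101010000

Answer: 101100000101010000 (180560)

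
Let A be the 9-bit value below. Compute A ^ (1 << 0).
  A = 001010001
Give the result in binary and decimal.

Mask = 1 << 0 = 000000001
Bit 0 of A is 1; XOR with the mask flips it to 0.
  001010001
^ 000000001
-----------
  001010000

Answer: 001010000 (80)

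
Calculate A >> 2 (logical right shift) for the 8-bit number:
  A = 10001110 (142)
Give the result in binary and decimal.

Logical shift right by 2: drop the bottom 2 bit(s), prepend 2 zero(s) on the left.
  10001110  ->  keep [100011], discard [10], prepend 00
= 00100011

Answer: 00100011 (35)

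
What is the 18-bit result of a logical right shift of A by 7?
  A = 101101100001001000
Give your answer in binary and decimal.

Logical shift right by 7: drop the bottom 7 bit(s), prepend 7 zero(s) on the left.
  101101100001001000  ->  keep [10110110000], discard [1001000], prepend 0000000
= 000000010110110000

Answer: 000000010110110000 (1456)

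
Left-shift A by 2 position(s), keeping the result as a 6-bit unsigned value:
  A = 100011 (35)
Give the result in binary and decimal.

Shift left by 2: drop the top 2 bit(s), append 2 zero(s) on the right.
  100011  ->  discard [10], keep [0011], append 00
= 001100

Answer: 001100 (12)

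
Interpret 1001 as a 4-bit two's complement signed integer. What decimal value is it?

MSB is 1, so the value is negative. Find the magnitude:
1. Invert bits:  0110
2. Add 1:        0111  = 7
3. Apply sign:   -7

Answer: -7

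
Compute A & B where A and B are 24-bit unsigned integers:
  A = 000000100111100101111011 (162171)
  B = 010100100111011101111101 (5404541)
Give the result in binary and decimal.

Apply & to each column (1 only where both bits are 1):
  000000100111100101111011
& 010100100111011101111101
--------------------------
  000000100111000101111001

Answer: 000000100111000101111001 (160121)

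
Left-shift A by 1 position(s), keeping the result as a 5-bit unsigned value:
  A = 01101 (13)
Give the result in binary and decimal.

Shift left by 1: drop the top 1 bit(s), append 1 zero(s) on the right.
  01101  ->  discard [0], keep [1101], append 0
= 11010

Answer: 11010 (26)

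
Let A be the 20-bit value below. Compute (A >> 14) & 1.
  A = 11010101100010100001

Bit 14 is the 15th from the right.
  11010101100010100001
       ^
That bit is 1.

Answer: 1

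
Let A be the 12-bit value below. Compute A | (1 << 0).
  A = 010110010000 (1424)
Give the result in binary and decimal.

Mask = 1 << 0 = 000000000001
Bit 0 of A is 0, so OR-ing with the mask flips it to 1.
  010110010000
| 000000000001
--------------
  010110010001

Answer: 010110010001 (1425)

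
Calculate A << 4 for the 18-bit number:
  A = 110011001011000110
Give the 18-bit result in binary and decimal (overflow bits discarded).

Shift left by 4: drop the top 4 bit(s), append 4 zero(s) on the right.
  110011001011000110  ->  discard [1100], keep [11001011000110], append 0000
= 110010110001100000

Answer: 110010110001100000 (207968)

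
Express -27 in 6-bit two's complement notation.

1. Binary of +27:  011011
2. Invert bits:     100100
3. Add 1:           100101

Answer: 100101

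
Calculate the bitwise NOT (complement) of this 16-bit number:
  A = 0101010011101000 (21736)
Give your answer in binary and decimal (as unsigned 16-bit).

Flip each bit (0->1, 1->0):
  0101010011101000
  1010101100010111

Answer: 1010101100010111 (43799)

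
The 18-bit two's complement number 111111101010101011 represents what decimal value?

MSB is 1, so the value is negative. Find the magnitude:
1. Invert bits:  000000010101010100
2. Add 1:        000000010101010101  = 1365
3. Apply sign:   -1365

Answer: -1365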